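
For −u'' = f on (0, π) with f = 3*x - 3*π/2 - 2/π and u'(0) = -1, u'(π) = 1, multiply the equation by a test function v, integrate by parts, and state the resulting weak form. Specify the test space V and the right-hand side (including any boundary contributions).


V = H^1(0, π) (v unrestricted at boundary; u is determined up to an additive constant); weak form: ∫_0^π u'v' dx = ∫_0^π (3*x - 3*π/2 - 2/π) v dx + v(π) + v(0) for all v ∈ V.

Multiply both sides by a test function v and integrate from 0 to π:
  ∫_0^π −u''(x) v(x) dx = ∫_0^π f(x) v(x) dx.
Integrate the LHS by parts once:
  ∫_0^π −u'' v dx = −[u'(x) v(x)]_0^π + ∫_0^π u'(x) v'(x) dx.
Thus ∫_0^π u'(x) v'(x) dx = ∫_0^π f(x) v(x) dx + [u'(x) v(x)]_0^π.
Choose V so that boundary terms are either known or forced to vanish.
u has inhomogeneous Neumann u'(0) = -1, u'(π) = 1. [u' v]_0^π = (1)·v(π) − (-1)·v(0) = v(π) + v(0). Take V = H^1(0, π); boundary term becomes part of RHS.
Weak formulation: find u (satisfying any essential BC) such that ∫_0^π u'(x) v'(x) dx = ∫_0^π f v dx + v(π) + v(0) for all v ∈ V (Neumann data are natural BCs: they enter the RHS as boundary terms).
Substituting f(x) = 3*x - 3*π/2 - 2/π, the right-hand side is ∫_0^π (3*x - 3*π/2 - 2/π) v dx + v(π) + v(0).
Compatibility check (pure Neumann): taking v ≡ 1 ∈ V gives 0 = ∫_0^π f dx + (1) − (-1), i.e. ∫_0^π f dx must equal u'(0) − u'(π) = -2. Indeed ∫_0^π (3*x - 3*π/2 - 2/π) dx = -2, so the data are compatible. The solution is then unique only up to an additive constant (fix it e.g. by requiring ∫_0^π u dx = 0).


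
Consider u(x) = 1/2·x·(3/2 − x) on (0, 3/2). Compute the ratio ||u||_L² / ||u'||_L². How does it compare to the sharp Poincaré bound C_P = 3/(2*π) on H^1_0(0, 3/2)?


||u||_L² / ||u'||_L² = 3*sqrt(10)/20 < C_P = 3/(2*π).

u(x) = 1/2·x·(3/2 − x), so u'(x) = 3/4 - x.
u(x) = 1/2·x·(3/2 − x) vanishes at x = 0 and x = 3/2, so u ∈ H^1_0(0, 3/2). Differentiate via the product rule and integrate the resulting polynomials term by term.
  ∫_0^3/2 u² dx = ∫_0^3/2 (x^4/4 - 3*x^3/4 + 9*x^2/16) dx. Term by term:
    ∫_0^3/2 x^4/4 dx = 243/640;  ∫_0^3/2 -3*x^3/4 dx = -243/256;  ∫_0^3/2 9*x^2/16 dx = 81/128.
  Sum: 243/640 − 243/256 + 81/128 = 81/1280.
  ∫_0^3/2 (u')² dx = ∫_0^3/2 (x^2 - 3*x/2 + 9/16) dx. Term by term:
    ∫_0^3/2 x^2 dx = 9/8;  ∫_0^3/2 -3*x/2 dx = -27/16;  ∫_0^3/2 9/16 dx = 27/32.
  Sum: 9/8 − 27/16 + 27/32 = 9/32.
∫_0^3/2 u² dx = 81/1280, so ||u||_L² = 9*sqrt(5)/80.
∫_0^3/2 (u')² dx = 9/32, so ||u'||_L² = 3*sqrt(2)/8.
Ratio ||u||_L² / ||u'||_L² = 3*sqrt(10)/20.
Sharp Poincaré constant on H^1_0(0, 3/2) is C_P = L/π = 3/(2*π), achieved by sin(2*π/3·x).
A polynomial bump cannot attain the sharp Poincaré constant (only the first sine eigenfunction does), so the ratio is strictly less than C_P, consistent with ||u||_L² ≤ C_P ||u'||_L².


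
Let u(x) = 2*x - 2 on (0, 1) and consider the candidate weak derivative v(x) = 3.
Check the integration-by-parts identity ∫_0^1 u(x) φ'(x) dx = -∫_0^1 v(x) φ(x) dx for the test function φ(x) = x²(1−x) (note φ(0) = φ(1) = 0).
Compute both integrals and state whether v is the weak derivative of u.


LHS = -1/6, RHS = -1/4. No, v is not the weak derivative of u.

u(x) = 2*x - 2, classical derivative u'(x) = 2.
φ(x) = x²(1−x), so φ'(x) = x*(2 - 3*x).
Note φ(0) = φ(1) = 0, so the boundary term u·φ vanishes.
LHS = ∫_0^1 u(x) φ'(x) dx = ∫_0^1 (-6*x^3 + 10*x^2 - 4*x) dx. Term by term:
  ∫_0^1 -6*x^3 dx = -3/2;  ∫_0^1 10*x^2 dx = 10/3;  ∫_0^1 -4*x dx = -2.
Sum: -3/2 + 10/3 − 2 = -1/6.
So LHS = -1/6.
∫_0^1 v(x) φ(x) dx = ∫_0^1 (-3*x^3 + 3*x^2) dx. Term by term:
  ∫_0^1 -3*x^3 dx = -3/4;  ∫_0^1 3*x^2 dx = 1.
Sum: -3/4 + 1 = 1/4.
So RHS = -∫_0^1 v(x) φ(x) dx = -1/4.
LHS − RHS = 1/12 ≠ 0, so the identity fails.
(For a valid weak derivative the identity must hold for EVERY test function, in particular this one. The failure shows v is NOT the weak derivative of u.)
Correct weak derivative would be u'(x) = 2.


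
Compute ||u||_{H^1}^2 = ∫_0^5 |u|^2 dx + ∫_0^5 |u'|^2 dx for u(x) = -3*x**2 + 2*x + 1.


||u||_{H^1}^2 = 14825/3

The H^1 norm (squared) on an interval (0, L) is
  ||u||_{H^1}^2 = ∫_0^L u(x)^2 dx + ∫_0^L u'(x)^2 dx.
Compute u'(x) = 2 - 6*x.
Then u(x)^2 = 9*x**4 - 12*x**3 - 2*x**2 + 4*x + 1 and u'(x)^2 = 36*x**2 - 24*x + 4.
Integrate each monomial from 0 to 5 using ∫_0^5 c·x^n dx = c·5^(n+1)/(n+1):
  ∫_0^5 u(x)^2 dx = ∫_0^5 (9*x^4 - 12*x^3 - 2*x^2 + 4*x + 1) dx. Term by term:
    ∫_0^5 9*x^4 dx = 5625;  ∫_0^5 -12*x^3 dx = -1875;  ∫_0^5 -2*x^2 dx = -250/3;
    ∫_0^5 4*x dx = 50;  ∫_0^5 1 dx = 5.
  Sum: 5625 − 1875 − 250/3 + 50 + 5 = 11165/3.
  ∫_0^5 u'(x)^2 dx = ∫_0^5 (36*x^2 - 24*x + 4) dx. Term by term:
    ∫_0^5 36*x^2 dx = 1500;  ∫_0^5 -24*x dx = -300;  ∫_0^5 4 dx = 20.
  Sum: 1500 − 300 + 20 = 1220.
Adding: ||u||_{H^1}^2 = 11165/3 + 1220 = 14825/3.


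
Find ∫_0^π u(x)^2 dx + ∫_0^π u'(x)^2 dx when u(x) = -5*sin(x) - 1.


||u||_{H^1(0,π)}^2 = 20 + 26*π

u'(x) = -5*cos(x).
Expand u² and (u')² and integrate term by term on (0, π), using: for integers n ≥ 1, ∫_0^π sin²(nx) dx = ∫_0^π cos²(nx) dx = π/2; for n ≠ n', ∫_0^π sin(nx)sin(n'x) dx = ∫_0^π cos(nx)cos(n'x) dx = 0; and by product-to-sum, ∫_0^π sin(nx)cos(n'x) dx = ½∫_0^π [sin((n+n')x) + sin((n−n')x)] dx, which is 0 when n+n' is even and 2n/(n²−n'²) when n+n' is odd (it need not vanish on (0, π)). For the constant mode: ∫_0^π 1 dx = π, ∫_0^π cos(nx) dx = 0, ∫_0^π sin(nx) dx = (1−(−1)^n)/n.
  u² squared terms: (-1)²·∫1 dx = 1·π = π;  (-5)²·∫sin(x)² dx = 25·π/2 = 25*π/2.
  u² cross terms: 2·(-1)·(-5)·∫1·sin(x) dx = 10·(2) = 20.
  So ∫_0^π u² dx = π + 25*π/2 + 20 = 20 + 27*π/2.
  (u')² squared terms: (-5)²·∫cos(x)² dx = 25·π/2 = 25*π/2.
  So ∫_0^π (u')² dx = 25*π/2.
||u||_{H^1}^2 = (20 + 27*π/2) + (25*π/2) = 20 + 26*π.


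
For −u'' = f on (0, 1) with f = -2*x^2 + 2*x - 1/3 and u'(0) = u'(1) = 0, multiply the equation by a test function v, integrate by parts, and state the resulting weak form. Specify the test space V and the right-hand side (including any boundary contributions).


V = H^1(0, 1) (no boundary constraint on v; u is determined up to an additive constant); weak form: ∫_0^1 u'v' dx = ∫_0^1 (-2*x^2 + 2*x - 1/3) v dx for all v ∈ V.

Multiply both sides by a test function v and integrate from 0 to 1:
  ∫_0^1 −u''(x) v(x) dx = ∫_0^1 f(x) v(x) dx.
Integrate the LHS by parts once:
  ∫_0^1 −u'' v dx = −[u'(x) v(x)]_0^1 + ∫_0^1 u'(x) v'(x) dx.
Thus ∫_0^1 u'(x) v'(x) dx = ∫_0^1 f(x) v(x) dx + [u'(x) v(x)]_0^1.
Choose V so that boundary terms are either known or forced to vanish.
u has homogeneous Neumann: u'(0) = u'(1) = 0. So [u' v]_0^1 = 0·v(1) − 0·v(0) = 0 for any v; take V = H^1(0, 1).
Weak formulation: find u (satisfying any essential BC) such that ∫_0^1 u'(x) v'(x) dx = ∫_0^1 f v dx for all v ∈ V (homogeneous Neumann, so boundary terms vanish).
Substituting f(x) = -2*x^2 + 2*x - 1/3, the right-hand side is ∫_0^1 (-2*x^2 + 2*x - 1/3) v dx.
Compatibility check (pure Neumann): taking v ≡ 1 ∈ V gives 0 = ∫_0^1 f dx + (0) − (0), i.e. ∫_0^1 f dx must equal u'(0) − u'(1) = 0. Indeed ∫_0^1 (-2*x^2 + 2*x - 1/3) dx = 0, so the data are compatible. The solution is then unique only up to an additive constant (fix it e.g. by requiring ∫_0^1 u dx = 0).


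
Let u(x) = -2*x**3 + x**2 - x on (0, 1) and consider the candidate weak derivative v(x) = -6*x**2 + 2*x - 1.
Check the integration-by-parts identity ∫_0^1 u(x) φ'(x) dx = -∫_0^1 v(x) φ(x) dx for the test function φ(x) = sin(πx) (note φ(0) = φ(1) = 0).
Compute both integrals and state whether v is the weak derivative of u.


LHS = -24/π^3 + 6/π, RHS = -24/π^3 + 6/π. Yes, v = u' weakly.

u(x) = -2*x**3 + x**2 - x, classical derivative u'(x) = -6*x**2 + 2*x - 1.
φ(x) = sin(πx), so φ'(x) = π*cos(π*x).
Note φ(0) = φ(1) = 0, so the boundary term u·φ vanishes.
LHS = ∫_0^1 u(x) φ'(x) dx = ∫_0^1 (-2*π*x^3*cos(π*x) + π*x^2*cos(π*x) - π*x*cos(π*x)) dx. Term by term:
  ∫_0^1 π*x^2*cos(π*x) dx = -2/π;  ∫_0^1 -π*x*cos(π*x) dx = 2/π;  ∫_0^1 -2*π*x^3*cos(π*x) dx = -24/π^3 + 6/π.
Sum: -2/π + 2/π + -24/π^3 + 6/π = -24/π^3 + 6/π.
So LHS = -24/π^3 + 6/π.
∫_0^1 v(x) φ(x) dx = ∫_0^1 (-6*x^2*sin(π*x) + 2*x*sin(π*x) - sin(π*x)) dx. Term by term:
  ∫_0^1 -sin(π*x) dx = -2/π;  ∫_0^1 -6*x^2*sin(π*x) dx = -6/π + 24/π^3;  ∫_0^1 2*x*sin(π*x) dx = 2/π.
Sum: -2/π + -6/π + 24/π^3 + 2/π = -6/π + 24/π^3.
So RHS = -∫_0^1 v(x) φ(x) dx = -24/π^3 + 6/π.
LHS = RHS, so the identity holds for this test φ.
Moreover u is smooth here and v(x) = u'(x) = -6*x**2 + 2*x - 1 pointwise, so the identity holds for every test function. Hence v is the weak derivative of u.


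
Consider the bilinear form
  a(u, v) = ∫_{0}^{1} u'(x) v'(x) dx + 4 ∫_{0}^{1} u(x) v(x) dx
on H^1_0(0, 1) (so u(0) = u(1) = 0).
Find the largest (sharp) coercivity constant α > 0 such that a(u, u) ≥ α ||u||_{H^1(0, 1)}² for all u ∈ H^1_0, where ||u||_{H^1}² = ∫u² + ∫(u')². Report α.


α = 1

Coercivity of a(·,·) on H^1_0(0, 1) means a(u, u) ≥ α ||u||_{H^1}² for every u ∈ H^1_0.
The interval has length L = 1, and Poincaré/coercivity depend only on L. Here a(u, u) = ∫(u')² + (4)·∫u².
Here c = 4 ≥ 1, so a(u,u) = ∫(u')² + c∫u² ≥ ∫(u')² + ∫u² = ||u||_{H^1}², i.e. α = 1 works. No larger α is possible: a(u,u) ≥ α||u||_{H^1}² means (1−α)∫(u')² ≥ (α−c)∫u², and for the modes u_n = sin(nπ(x−x₀)/L) (x₀ the left endpoint) one has ∫u_n²/∫(u_n')² = (L/(nπ))² → 0, so a(u_n,u_n)/||u_n||_{H^1}² → 1. Hence the optimal constant is α = 1.
Therefore α = 1.


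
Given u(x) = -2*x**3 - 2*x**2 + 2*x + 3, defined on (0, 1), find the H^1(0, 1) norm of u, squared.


||u||_{H^1}^2 = 734/35

The H^1 norm (squared) on an interval (0, L) is
  ||u||_{H^1}^2 = ∫_0^L u(x)^2 dx + ∫_0^L u'(x)^2 dx.
Compute u'(x) = -6*x**2 - 4*x + 2.
Then u(x)^2 = 4*x**6 + 8*x**5 - 4*x**4 - 20*x**3 - 8*x**2 + 12*x + 9 and u'(x)^2 = 36*x**4 + 48*x**3 - 8*x**2 - 16*x + 4.
Integrate each monomial from 0 to 1 using ∫_0^1 c·x^n dx = c·1^(n+1)/(n+1):
  ∫_0^1 u(x)^2 dx = ∫_0^1 (4*x^6 + 8*x^5 - 4*x^4 - 20*x^3 - 8*x^2 + 12*x + 9) dx. Term by term:
    ∫_0^1 4*x^6 dx = 4/7;  ∫_0^1 8*x^5 dx = 4/3;  ∫_0^1 -4*x^4 dx = -4/5;
    ∫_0^1 -20*x^3 dx = -5;  ∫_0^1 -8*x^2 dx = -8/3;  ∫_0^1 12*x dx = 6;
    ∫_0^1 9 dx = 9.
  Sum: 4/7 + 4/3 − 4/5 − 5 − 8/3 + 6 + 9 = 886/105.
  ∫_0^1 u'(x)^2 dx = ∫_0^1 (36*x^4 + 48*x^3 - 8*x^2 - 16*x + 4) dx. Term by term:
    ∫_0^1 36*x^4 dx = 36/5;  ∫_0^1 48*x^3 dx = 12;  ∫_0^1 -8*x^2 dx = -8/3;
    ∫_0^1 -16*x dx = -8;  ∫_0^1 4 dx = 4.
  Sum: 36/5 + 12 − 8/3 − 8 + 4 = 188/15.
Adding: ||u||_{H^1}^2 = 886/105 + 188/15 = 734/35.


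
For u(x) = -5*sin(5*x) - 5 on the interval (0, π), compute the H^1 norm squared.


||u||_{H^1(0,π)}^2 = 20 + 350*π

u'(x) = -25*cos(5*x).
Expand u² and (u')² and integrate term by term on (0, π), using: for integers n ≥ 1, ∫_0^π sin²(nx) dx = ∫_0^π cos²(nx) dx = π/2; for n ≠ n', ∫_0^π sin(nx)sin(n'x) dx = ∫_0^π cos(nx)cos(n'x) dx = 0; and by product-to-sum, ∫_0^π sin(nx)cos(n'x) dx = ½∫_0^π [sin((n+n')x) + sin((n−n')x)] dx, which is 0 when n+n' is even and 2n/(n²−n'²) when n+n' is odd (it need not vanish on (0, π)). For the constant mode: ∫_0^π 1 dx = π, ∫_0^π cos(nx) dx = 0, ∫_0^π sin(nx) dx = (1−(−1)^n)/n.
  u² squared terms: (-5)²·∫1 dx = 25·π = 25*π;  (-5)²·∫sin(5x)² dx = 25·π/2 = 25*π/2.
  u² cross terms: 2·(-5)·(-5)·∫1·sin(5x) dx = 50·(2/5) = 20.
  So ∫_0^π u² dx = 25*π + 25*π/2 + 20 = 20 + 75*π/2.
  (u')² squared terms: (-25)²·∫cos(5x)² dx = 625·π/2 = 625*π/2.
  So ∫_0^π (u')² dx = 625*π/2.
||u||_{H^1}^2 = (20 + 75*π/2) + (625*π/2) = 20 + 350*π.


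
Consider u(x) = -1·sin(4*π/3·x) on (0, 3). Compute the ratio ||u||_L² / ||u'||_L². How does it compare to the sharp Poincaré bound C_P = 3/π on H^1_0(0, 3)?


||u||_L² / ||u'||_L² = 3/(4*π) < C_P = 3/π.

u(x) = -1·sin(4*π/3·x), so u'(x) = -4*π*cos(4*π*x/3)/3.
Writing u(x) = A·sin(kπx/L) with A = -1 and k = 4, use ∫_0^L sin²(kπx/L) dx = L/2 and ∫_0^L cos²(kπx/L) dx = L/2.
u² = 1·sin²(4*π/3·x) and (u')² = 16*π^2/9·cos²(4*π/3·x), and each of sin², cos² integrates to L/2 = 3/2 over (0, 3).
∫_0^3 u² dx = 3/2, so ||u||_L² = sqrt(6)/2.
∫_0^3 (u')² dx = 8*π^2/3, so ||u'||_L² = 2*sqrt(6)*π/3.
Ratio ||u||_L² / ||u'||_L² = 3/(4*π).
Sharp Poincaré constant on H^1_0(0, 3) is C_P = L/π = 3/π, achieved by sin(π/3·x).
This is the k = 4 harmonic; the ratio L/(kπ) is strictly less than C_P = L/π, consistent with the sharp inequality ||u||_L² ≤ C_P ||u'||_L².


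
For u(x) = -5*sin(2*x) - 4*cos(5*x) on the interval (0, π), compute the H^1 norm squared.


||u||_{H^1(0,π)}^2 = -4160/21 + 541*π/2

u'(x) = 20*sin(5*x) - 10*cos(2*x).
Expand u² and (u')² and integrate term by term on (0, π), using: for integers n ≥ 1, ∫_0^π sin²(nx) dx = ∫_0^π cos²(nx) dx = π/2; for n ≠ n', ∫_0^π sin(nx)sin(n'x) dx = ∫_0^π cos(nx)cos(n'x) dx = 0; and by product-to-sum, ∫_0^π sin(nx)cos(n'x) dx = ½∫_0^π [sin((n+n')x) + sin((n−n')x)] dx, which is 0 when n+n' is even and 2n/(n²−n'²) when n+n' is odd (it need not vanish on (0, π)).
  u² squared terms: (-5)²·∫sin(2x)² dx = 25·π/2 = 25*π/2;  (-4)²·∫cos(5x)² dx = 16·π/2 = 8*π.
  u² cross terms: 2·(-5)·(-4)·∫sin(2x)·cos(5x) dx = 40·(-4/21) = -160/21.
  So ∫_0^π u² dx = 25*π/2 + 8*π − 160/21 = -160/21 + 41*π/2.
  (u')² squared terms: (-10)²·∫cos(2x)² dx = 100·π/2 = 50*π;  (20)²·∫sin(5x)² dx = 400·π/2 = 200*π.
  (u')² cross terms: 2·(-10)·(20)·∫cos(2x)·sin(5x) dx = -400·(10/21) = -4000/21.
  So ∫_0^π (u')² dx = 50*π + 200*π − 4000/21 = -4000/21 + 250*π.
||u||_{H^1}^2 = (-160/21 + 41*π/2) + (-4000/21 + 250*π) = -4160/21 + 541*π/2.


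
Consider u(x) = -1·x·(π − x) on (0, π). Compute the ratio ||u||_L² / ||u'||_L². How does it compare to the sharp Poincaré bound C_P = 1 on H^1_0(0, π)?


||u||_L² / ||u'||_L² = sqrt(10)*π/10 < C_P = 1.

u(x) = -1·x·(π − x), so u'(x) = 2*x - π.
u(x) = -1·x·(π − x) vanishes at x = 0 and x = π, so u ∈ H^1_0(0, π). Differentiate via the product rule and integrate the resulting polynomials term by term.
  ∫_0^π u² dx = ∫_0^π (x^4 - 2*π*x^3 + π^2*x^2) dx. Term by term:
    ∫_0^π x^4 dx = π^5/5;  ∫_0^π -2*π*x^3 dx = -π^5/2;  ∫_0^π π^2*x^2 dx = π^5/3.
  Sum: π^5/5 − π^5/2 + π^5/3 = π^5/30.
  ∫_0^π (u')² dx = ∫_0^π (4*x^2 - 4*π*x + π^2) dx. Term by term:
    ∫_0^π 4*x^2 dx = 4*π^3/3;  ∫_0^π -4*π*x dx = -2*π^3;  ∫_0^π π^2 dx = π^3.
  Sum: 4*π^3/3 − 2*π^3 + π^3 = π^3/3.
∫_0^π u² dx = π^5/30, so ||u||_L² = sqrt(30)*π^(5/2)/30.
∫_0^π (u')² dx = π^3/3, so ||u'||_L² = sqrt(3)*π^(3/2)/3.
Ratio ||u||_L² / ||u'||_L² = sqrt(10)*π/10.
Sharp Poincaré constant on H^1_0(0, π) is C_P = L/π = 1, achieved by sin(x).
A polynomial bump cannot attain the sharp Poincaré constant (only the first sine eigenfunction does), so the ratio is strictly less than C_P, consistent with ||u||_L² ≤ C_P ||u'||_L².


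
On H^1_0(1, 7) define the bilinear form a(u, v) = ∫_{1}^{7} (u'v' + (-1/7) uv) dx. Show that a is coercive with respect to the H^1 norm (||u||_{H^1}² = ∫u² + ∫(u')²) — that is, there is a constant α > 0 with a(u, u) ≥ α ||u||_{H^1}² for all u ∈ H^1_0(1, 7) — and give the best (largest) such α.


α = (-36/7 + π^2)/(π^2 + 36)

Coercivity of a(·,·) on H^1_0(1, 7) means a(u, u) ≥ α ||u||_{H^1}² for every u ∈ H^1_0.
The interval has length L = 6, and Poincaré/coercivity depend only on L. Here a(u, u) = ∫(u')² + (-1/7)·∫u².
Here c = -1/7 < 0 with |c| < (π/L)² = π^2/36, so coercivity still holds. The condition a(u,u) ≥ α||u||_{H^1}² reads (1−α)∫(u')² ≥ (α−c)∫u². Any admissible α is ≤ 1 (rapidly oscillating u have ∫u²/∫(u')² → 0), and α = 1 would force 0 ≥ (1−c)∫u², impossible since c < 1; so 1−α > 0. By the sharp Poincaré inequality on H^1_0 of an interval of length L, ∫(u')² ≥ (π/L)²∫u² with equality for the first sine mode sin(π(x−x₀)/L) (x₀ the left endpoint), so the inequality holds for all u iff (1−α)(π/L)² ≥ α − c, i.e. α ≤ ((π/L)² + c)/((π/L)² + 1) = (1 + c(L/π)²)/(1 + (L/π)²). (Direct route, valid since c ≤ 0: Poincaré gives c∫u² ≥ c(L/π)²∫(u')², so a(u,u) ≥ (1 + c(L/π)²)∫(u')², while ||u||_{H^1}² ≤ (1 + (L/π)²)∫(u')²; dividing yields the same α.) With (π/L)² = π^2/36 and c = -1/7, the largest admissible constant is α = ((π/L)² + c)/((π/L)² + 1).
Simplifying, α = (-36/7 + π^2)/(π^2 + 36).


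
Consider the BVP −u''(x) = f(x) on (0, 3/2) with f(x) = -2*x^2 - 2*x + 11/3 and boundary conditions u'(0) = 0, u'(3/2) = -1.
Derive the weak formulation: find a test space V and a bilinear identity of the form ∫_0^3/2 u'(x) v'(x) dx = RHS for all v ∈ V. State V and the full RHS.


V = H^1(0, 3/2) (v unrestricted at boundary; u is determined up to an additive constant); weak form: ∫_0^3/2 u'v' dx = ∫_0^3/2 (-2*x^2 - 2*x + 11/3) v dx − v(3/2) for all v ∈ V.

Multiply both sides by a test function v and integrate from 0 to 3/2:
  ∫_0^3/2 −u''(x) v(x) dx = ∫_0^3/2 f(x) v(x) dx.
Integrate the LHS by parts once:
  ∫_0^3/2 −u'' v dx = −[u'(x) v(x)]_0^3/2 + ∫_0^3/2 u'(x) v'(x) dx.
Thus ∫_0^3/2 u'(x) v'(x) dx = ∫_0^3/2 f(x) v(x) dx + [u'(x) v(x)]_0^3/2.
Choose V so that boundary terms are either known or forced to vanish.
u has inhomogeneous Neumann u'(0) = 0, u'(3/2) = -1. [u' v]_0^3/2 = (-1)·v(3/2) − (0)·v(0) = − v(3/2). Take V = H^1(0, 3/2); boundary term becomes part of RHS.
Weak formulation: find u (satisfying any essential BC) such that ∫_0^3/2 u'(x) v'(x) dx = ∫_0^3/2 f v dx − v(3/2) for all v ∈ V (Neumann data are natural BCs: they enter the RHS as boundary terms).
Substituting f(x) = -2*x^2 - 2*x + 11/3, the right-hand side is ∫_0^3/2 (-2*x^2 - 2*x + 11/3) v dx − v(3/2).
Compatibility check (pure Neumann): taking v ≡ 1 ∈ V gives 0 = ∫_0^3/2 f dx + (-1) − (0), i.e. ∫_0^3/2 f dx must equal u'(0) − u'(3/2) = 1. Indeed ∫_0^3/2 (-2*x^2 - 2*x + 11/3) dx = 1, so the data are compatible. The solution is then unique only up to an additive constant (fix it e.g. by requiring ∫_0^3/2 u dx = 0).


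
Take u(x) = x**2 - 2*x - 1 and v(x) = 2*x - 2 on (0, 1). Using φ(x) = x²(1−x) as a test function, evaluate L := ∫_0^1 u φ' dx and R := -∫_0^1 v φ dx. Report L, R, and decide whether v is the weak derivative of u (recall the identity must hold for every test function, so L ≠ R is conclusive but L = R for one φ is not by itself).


LHS = 1/15, RHS = 1/15. Yes, v = u' weakly.

u(x) = x**2 - 2*x - 1, classical derivative u'(x) = 2*x - 2.
φ(x) = x²(1−x), so φ'(x) = x*(2 - 3*x).
Note φ(0) = φ(1) = 0, so the boundary term u·φ vanishes.
LHS = ∫_0^1 u(x) φ'(x) dx = ∫_0^1 (-3*x^4 + 8*x^3 - x^2 - 2*x) dx. Term by term:
  ∫_0^1 -3*x^4 dx = -3/5;  ∫_0^1 8*x^3 dx = 2;  ∫_0^1 -x^2 dx = -1/3;
  ∫_0^1 -2*x dx = -1.
Sum: -3/5 + 2 − 1/3 − 1 = 1/15.
So LHS = 1/15.
∫_0^1 v(x) φ(x) dx = ∫_0^1 (-2*x^4 + 4*x^3 - 2*x^2) dx. Term by term:
  ∫_0^1 -2*x^4 dx = -2/5;  ∫_0^1 4*x^3 dx = 1;  ∫_0^1 -2*x^2 dx = -2/3.
Sum: -2/5 + 1 − 2/3 = -1/15.
So RHS = -∫_0^1 v(x) φ(x) dx = 1/15.
LHS = RHS, so the identity holds for this test φ.
Moreover u is smooth here and v(x) = u'(x) = 2*x - 2 pointwise, so the identity holds for every test function. Hence v is the weak derivative of u.


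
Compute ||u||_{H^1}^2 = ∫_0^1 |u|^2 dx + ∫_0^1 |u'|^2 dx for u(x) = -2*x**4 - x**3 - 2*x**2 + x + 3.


||u||_{H^1}^2 = 12644/315

The H^1 norm (squared) on an interval (0, L) is
  ||u||_{H^1}^2 = ∫_0^L u(x)^2 dx + ∫_0^L u'(x)^2 dx.
Compute u'(x) = -8*x**3 - 3*x**2 - 4*x + 1.
Then u(x)^2 = 4*x**8 + 4*x**7 + 9*x**6 - 10*x**4 - 10*x**3 - 11*x**2 + 6*x + 9 and u'(x)^2 = 64*x**6 + 48*x**5 + 73*x**4 + 8*x**3 + 10*x**2 - 8*x + 1.
Integrate each monomial from 0 to 1 using ∫_0^1 c·x^n dx = c·1^(n+1)/(n+1):
  ∫_0^1 u(x)^2 dx = ∫_0^1 (4*x^8 + 4*x^7 + 9*x^6 - 10*x^4 - 10*x^3 - 11*x^2 + 6*x + 9) dx. Term by term:
    ∫_0^1 4*x^8 dx = 4/9;  ∫_0^1 4*x^7 dx = 1/2;  ∫_0^1 9*x^6 dx = 9/7;
    ∫_0^1 -10*x^4 dx = -2;  ∫_0^1 -10*x^3 dx = -5/2;  ∫_0^1 -11*x^2 dx = -11/3;
    ∫_0^1 6*x dx = 3;  ∫_0^1 9 dx = 9.
  Sum: 4/9 + 1/2 + 9/7 − 2 − 5/2 − 11/3 + 3 + 9 = 382/63.
  ∫_0^1 u'(x)^2 dx = ∫_0^1 (64*x^6 + 48*x^5 + 73*x^4 + 8*x^3 + 10*x^2 - 8*x + 1) dx. Term by term:
    ∫_0^1 64*x^6 dx = 64/7;  ∫_0^1 48*x^5 dx = 8;  ∫_0^1 73*x^4 dx = 73/5;
    ∫_0^1 8*x^3 dx = 2;  ∫_0^1 10*x^2 dx = 10/3;  ∫_0^1 -8*x dx = -4;
    ∫_0^1 1 dx = 1.
  Sum: 64/7 + 8 + 73/5 + 2 + 10/3 − 4 + 1 = 3578/105.
Adding: ||u||_{H^1}^2 = 382/63 + 3578/105 = 12644/315.


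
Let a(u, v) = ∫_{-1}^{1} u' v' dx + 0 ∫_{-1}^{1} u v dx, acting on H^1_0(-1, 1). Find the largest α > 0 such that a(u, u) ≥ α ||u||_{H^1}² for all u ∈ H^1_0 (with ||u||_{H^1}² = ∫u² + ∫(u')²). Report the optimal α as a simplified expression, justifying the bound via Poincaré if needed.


α = π^2/(4 + π^2)

Coercivity of a(·,·) on H^1_0(-1, 1) means a(u, u) ≥ α ||u||_{H^1}² for every u ∈ H^1_0.
The interval has length L = 2, and Poincaré/coercivity depend only on L. Here a(u, u) = ∫(u')² + (0)·∫u².
Here c = 0, so a(u,u) = ∫(u')² alone. The condition a(u,u) ≥ α||u||_{H^1}² reads (1−α)∫(u')² ≥ (α−c)∫u². Any admissible α is ≤ 1 (rapidly oscillating u have ∫u²/∫(u')² → 0), and α = 1 would force 0 ≥ (1−c)∫u², impossible since c < 1; so 1−α > 0. By the sharp Poincaré inequality on H^1_0 of an interval of length L, ∫(u')² ≥ (π/L)²∫u² with equality for the first sine mode sin(π(x−x₀)/L) (x₀ the left endpoint), so the inequality holds for all u iff (1−α)(π/L)² ≥ α − c, i.e. α ≤ ((π/L)² + c)/((π/L)² + 1) = (1 + c(L/π)²)/(1 + (L/π)²). (Direct route, valid since c ≤ 0: Poincaré gives c∫u² ≥ c(L/π)²∫(u')², so a(u,u) ≥ (1 + c(L/π)²)∫(u')², while ||u||_{H^1}² ≤ (1 + (L/π)²)∫(u')²; dividing yields the same α.) With (π/L)² = π^2/4 and c = 0, the largest admissible constant is α = ((π/L)² + c)/((π/L)² + 1).
Simplifying, α = π^2/(4 + π^2).


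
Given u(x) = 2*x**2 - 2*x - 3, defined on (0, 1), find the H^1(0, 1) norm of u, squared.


||u||_{H^1}^2 = 187/15

The H^1 norm (squared) on an interval (0, L) is
  ||u||_{H^1}^2 = ∫_0^L u(x)^2 dx + ∫_0^L u'(x)^2 dx.
Compute u'(x) = 4*x - 2.
Then u(x)^2 = 4*x**4 - 8*x**3 - 8*x**2 + 12*x + 9 and u'(x)^2 = 16*x**2 - 16*x + 4.
Integrate each monomial from 0 to 1 using ∫_0^1 c·x^n dx = c·1^(n+1)/(n+1):
  ∫_0^1 u(x)^2 dx = ∫_0^1 (4*x^4 - 8*x^3 - 8*x^2 + 12*x + 9) dx. Term by term:
    ∫_0^1 4*x^4 dx = 4/5;  ∫_0^1 -8*x^3 dx = -2;  ∫_0^1 -8*x^2 dx = -8/3;
    ∫_0^1 12*x dx = 6;  ∫_0^1 9 dx = 9.
  Sum: 4/5 − 2 − 8/3 + 6 + 9 = 167/15.
  ∫_0^1 u'(x)^2 dx = ∫_0^1 (16*x^2 - 16*x + 4) dx. Term by term:
    ∫_0^1 16*x^2 dx = 16/3;  ∫_0^1 -16*x dx = -8;  ∫_0^1 4 dx = 4.
  Sum: 16/3 − 8 + 4 = 4/3.
Adding: ||u||_{H^1}^2 = 167/15 + 4/3 = 187/15.


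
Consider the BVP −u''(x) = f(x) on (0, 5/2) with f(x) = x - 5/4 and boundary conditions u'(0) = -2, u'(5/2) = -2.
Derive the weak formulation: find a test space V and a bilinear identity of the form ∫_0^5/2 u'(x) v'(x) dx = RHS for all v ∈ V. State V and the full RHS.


V = H^1(0, 5/2) (v unrestricted at boundary; u is determined up to an additive constant); weak form: ∫_0^5/2 u'v' dx = ∫_0^5/2 (x - 5/4) v dx − 2·v(5/2) + 2·v(0) for all v ∈ V.

Multiply both sides by a test function v and integrate from 0 to 5/2:
  ∫_0^5/2 −u''(x) v(x) dx = ∫_0^5/2 f(x) v(x) dx.
Integrate the LHS by parts once:
  ∫_0^5/2 −u'' v dx = −[u'(x) v(x)]_0^5/2 + ∫_0^5/2 u'(x) v'(x) dx.
Thus ∫_0^5/2 u'(x) v'(x) dx = ∫_0^5/2 f(x) v(x) dx + [u'(x) v(x)]_0^5/2.
Choose V so that boundary terms are either known or forced to vanish.
u has inhomogeneous Neumann u'(0) = -2, u'(5/2) = -2. [u' v]_0^5/2 = (-2)·v(5/2) − (-2)·v(0) = − 2·v(5/2) + 2·v(0). Take V = H^1(0, 5/2); boundary term becomes part of RHS.
Weak formulation: find u (satisfying any essential BC) such that ∫_0^5/2 u'(x) v'(x) dx = ∫_0^5/2 f v dx − 2·v(5/2) + 2·v(0) for all v ∈ V (Neumann data are natural BCs: they enter the RHS as boundary terms).
Substituting f(x) = x - 5/4, the right-hand side is ∫_0^5/2 (x - 5/4) v dx − 2·v(5/2) + 2·v(0).
Compatibility check (pure Neumann): taking v ≡ 1 ∈ V gives 0 = ∫_0^5/2 f dx + (-2) − (-2), i.e. ∫_0^5/2 f dx must equal u'(0) − u'(5/2) = 0. Indeed ∫_0^5/2 (x - 5/4) dx = 0, so the data are compatible. The solution is then unique only up to an additive constant (fix it e.g. by requiring ∫_0^5/2 u dx = 0).


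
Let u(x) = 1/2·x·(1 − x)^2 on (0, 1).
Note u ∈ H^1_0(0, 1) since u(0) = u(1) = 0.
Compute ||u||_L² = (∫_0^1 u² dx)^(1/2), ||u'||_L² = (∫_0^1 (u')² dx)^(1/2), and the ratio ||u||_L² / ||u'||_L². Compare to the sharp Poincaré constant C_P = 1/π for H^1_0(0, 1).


||u||_L² / ||u'||_L² = sqrt(14)/14 < C_P = 1/π.

u(x) = 1/2·x·(1 − x)^2, so u'(x) = (x - 1)*(3*x - 1)/2.
u(x) = 1/2·x·(1 − x)^2 vanishes at x = 0 and x = 1, so u ∈ H^1_0(0, 1). Differentiate via the product rule and integrate the resulting polynomials term by term.
  ∫_0^1 u² dx = ∫_0^1 (x^6/4 - x^5 + 3*x^4/2 - x^3 + x^2/4) dx. Term by term:
    ∫_0^1 x^6/4 dx = 1/28;  ∫_0^1 -x^5 dx = -1/6;  ∫_0^1 3*x^4/2 dx = 3/10;
    ∫_0^1 -x^3 dx = -1/4;  ∫_0^1 x^2/4 dx = 1/12.
  Sum: 1/28 − 1/6 + 3/10 − 1/4 + 1/12 = 1/420.
  ∫_0^1 (u')² dx = ∫_0^1 (9*x^4/4 - 6*x^3 + 11*x^2/2 - 2*x + 1/4) dx. Term by term:
    ∫_0^1 9*x^4/4 dx = 9/20;  ∫_0^1 -6*x^3 dx = -3/2;  ∫_0^1 11*x^2/2 dx = 11/6;
    ∫_0^1 -2*x dx = -1;  ∫_0^1 1/4 dx = 1/4.
  Sum: 9/20 − 3/2 + 11/6 − 1 + 1/4 = 1/30.
∫_0^1 u² dx = 1/420, so ||u||_L² = sqrt(105)/210.
∫_0^1 (u')² dx = 1/30, so ||u'||_L² = sqrt(30)/30.
Ratio ||u||_L² / ||u'||_L² = sqrt(14)/14.
Sharp Poincaré constant on H^1_0(0, 1) is C_P = L/π = 1/π, achieved by sin(π·x).
A polynomial bump cannot attain the sharp Poincaré constant (only the first sine eigenfunction does), so the ratio is strictly less than C_P, consistent with ||u||_L² ≤ C_P ||u'||_L².


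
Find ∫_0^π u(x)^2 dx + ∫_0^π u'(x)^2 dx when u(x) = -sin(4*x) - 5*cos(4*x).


||u||_{H^1(0,π)}^2 = 221*π

u'(x) = 20*sin(4*x) - 4*cos(4*x).
Expand u² and (u')² and integrate term by term on (0, π), using: for integers n ≥ 1, ∫_0^π sin²(nx) dx = ∫_0^π cos²(nx) dx = π/2; for n ≠ n', ∫_0^π sin(nx)sin(n'x) dx = ∫_0^π cos(nx)cos(n'x) dx = 0; and by product-to-sum, ∫_0^π sin(nx)cos(n'x) dx = ½∫_0^π [sin((n+n')x) + sin((n−n')x)] dx, which is 0 when n+n' is even and 2n/(n²−n'²) when n+n' is odd (it need not vanish on (0, π)).
  u² squared terms: (-1)²·∫sin(4x)² dx = 1·π/2 = π/2;  (-5)²·∫cos(4x)² dx = 25·π/2 = 25*π/2.
  u² cross terms: 2·(-1)·(-5)·∫sin(4x)·cos(4x) dx = 10·(0) = 0.
  So ∫_0^π u² dx = π/2 + 25*π/2 + 0 = 13*π.
  (u')² squared terms: (-4)²·∫cos(4x)² dx = 16·π/2 = 8*π;  (20)²·∫sin(4x)² dx = 400·π/2 = 200*π.
  (u')² cross terms: 2·(-4)·(20)·∫cos(4x)·sin(4x) dx = -160·(0) = 0.
  So ∫_0^π (u')² dx = 8*π + 200*π + 0 = 208*π.
||u||_{H^1}^2 = (13*π) + (208*π) = 221*π.


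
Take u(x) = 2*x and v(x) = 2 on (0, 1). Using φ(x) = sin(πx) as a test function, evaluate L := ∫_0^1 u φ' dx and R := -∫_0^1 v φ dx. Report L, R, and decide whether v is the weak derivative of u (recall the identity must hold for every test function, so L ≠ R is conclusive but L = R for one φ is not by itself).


LHS = -4/π, RHS = -4/π. Yes, v = u' weakly.

u(x) = 2*x, classical derivative u'(x) = 2.
φ(x) = sin(πx), so φ'(x) = π*cos(π*x).
Note φ(0) = φ(1) = 0, so the boundary term u·φ vanishes.
LHS = ∫_0^1 u(x) φ'(x) dx = ∫_0^1 (2*π*x*cos(π*x)) dx. Term by term:
  ∫_0^1 2*π*x*cos(π*x) dx = -4/π.
So LHS = -4/π.
∫_0^1 v(x) φ(x) dx = ∫_0^1 (2*sin(π*x)) dx. Term by term:
  ∫_0^1 2*sin(π*x) dx = 4/π.
So RHS = -∫_0^1 v(x) φ(x) dx = -4/π.
LHS = RHS, so the identity holds for this test φ.
Moreover u is smooth here and v(x) = u'(x) = 2 pointwise, so the identity holds for every test function. Hence v is the weak derivative of u.


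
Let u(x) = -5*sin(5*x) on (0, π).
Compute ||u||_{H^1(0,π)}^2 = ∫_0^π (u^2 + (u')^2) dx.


||u||_{H^1(0,π)}^2 = 325*π

u'(x) = -25*cos(5*x).
Expand u² and (u')² and integrate term by term on (0, π), using: for integers n ≥ 1, ∫_0^π sin²(nx) dx = ∫_0^π cos²(nx) dx = π/2; for n ≠ n', ∫_0^π sin(nx)sin(n'x) dx = ∫_0^π cos(nx)cos(n'x) dx = 0; and by product-to-sum, ∫_0^π sin(nx)cos(n'x) dx = ½∫_0^π [sin((n+n')x) + sin((n−n')x)] dx, which is 0 when n+n' is even and 2n/(n²−n'²) when n+n' is odd (it need not vanish on (0, π)).
  u² squared terms: (-5)²·∫sin(5x)² dx = 25·π/2 = 25*π/2.
  So ∫_0^π u² dx = 25*π/2.
  (u')² squared terms: (-25)²·∫cos(5x)² dx = 625·π/2 = 625*π/2.
  So ∫_0^π (u')² dx = 625*π/2.
||u||_{H^1}^2 = (25*π/2) + (625*π/2) = 325*π.


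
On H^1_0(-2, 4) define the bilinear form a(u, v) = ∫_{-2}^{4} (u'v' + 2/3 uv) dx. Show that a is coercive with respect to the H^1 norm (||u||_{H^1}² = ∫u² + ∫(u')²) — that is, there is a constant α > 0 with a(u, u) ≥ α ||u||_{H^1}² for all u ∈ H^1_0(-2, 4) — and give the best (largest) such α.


α = (π^2 + 24)/(π^2 + 36)

Coercivity of a(·,·) on H^1_0(-2, 4) means a(u, u) ≥ α ||u||_{H^1}² for every u ∈ H^1_0.
The interval has length L = 6, and Poincaré/coercivity depend only on L. Here a(u, u) = ∫(u')² + (2/3)·∫u².
Here 0 < c = 2/3 < 1. The condition a(u,u) ≥ α||u||_{H^1}² reads (1−α)∫(u')² ≥ (α−c)∫u². Any admissible α is ≤ 1 (rapidly oscillating u have ∫u²/∫(u')² → 0), and α = 1 would force 0 ≥ (1−c)∫u², impossible since c < 1; so 1−α > 0. By the sharp Poincaré inequality on H^1_0 of an interval of length L, ∫(u')² ≥ (π/L)²∫u² with equality for the first sine mode sin(π(x−x₀)/L) (x₀ the left endpoint), so the inequality holds for all u iff (1−α)(π/L)² ≥ α − c, i.e. α ≤ ((π/L)² + c)/((π/L)² + 1) = (1 + c(L/π)²)/(1 + (L/π)²). With (π/L)² = π^2/36 and c = 2/3, the largest admissible constant is α = ((π/L)² + c)/((π/L)² + 1).
Simplifying, α = (π^2 + 24)/(π^2 + 36).


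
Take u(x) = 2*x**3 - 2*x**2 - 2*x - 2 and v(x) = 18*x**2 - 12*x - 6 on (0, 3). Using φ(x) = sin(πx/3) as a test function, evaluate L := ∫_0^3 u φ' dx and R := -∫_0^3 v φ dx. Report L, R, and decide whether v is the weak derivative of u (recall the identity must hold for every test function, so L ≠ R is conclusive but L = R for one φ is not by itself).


LHS = -114/π + 648/π^3, RHS = -342/π + 1944/π^3. No, v is not the weak derivative of u.

u(x) = 2*x**3 - 2*x**2 - 2*x - 2, classical derivative u'(x) = 6*x**2 - 4*x - 2.
φ(x) = sin(πx/3), so φ'(x) = π*cos(π*x/3)/3.
Note φ(0) = φ(3) = 0, so the boundary term u·φ vanishes.
LHS = ∫_0^3 u(x) φ'(x) dx = ∫_0^3 (2*π*x^3*cos(π*x/3)/3 - 2*π*x^2*cos(π*x/3)/3 - 2*π*x*cos(π*x/3)/3 - 2*π*cos(π*x/3)/3) dx. Term by term:
  ∫_0^3 -2*π*cos(π*x/3)/3 dx = 0;  ∫_0^3 -2*π*x*cos(π*x/3)/3 dx = 12/π;  ∫_0^3 -2*π*x^2*cos(π*x/3)/3 dx = 36/π;
  ∫_0^3 2*π*x^3*cos(π*x/3)/3 dx = -162/π + 648/π^3.
Sum: 0 + 12/π + 36/π + -162/π + 648/π^3 = -114/π + 648/π^3.
So LHS = -114/π + 648/π^3.
∫_0^3 v(x) φ(x) dx = ∫_0^3 (18*x^2*sin(π*x/3) - 12*x*sin(π*x/3) - 6*sin(π*x/3)) dx. Term by term:
  ∫_0^3 -6*sin(π*x/3) dx = -36/π;  ∫_0^3 -12*x*sin(π*x/3) dx = -108/π;  ∫_0^3 18*x^2*sin(π*x/3) dx = -1944/π^3 + 486/π.
Sum: -36/π − 108/π + -1944/π^3 + 486/π = -1944/π^3 + 342/π.
So RHS = -∫_0^3 v(x) φ(x) dx = -342/π + 1944/π^3.
LHS − RHS = -1296/π^3 + 228/π ≠ 0, so the identity fails.
(For a valid weak derivative the identity must hold for EVERY test function, in particular this one. The failure shows v is NOT the weak derivative of u.)
Correct weak derivative would be u'(x) = 6*x**2 - 4*x - 2.


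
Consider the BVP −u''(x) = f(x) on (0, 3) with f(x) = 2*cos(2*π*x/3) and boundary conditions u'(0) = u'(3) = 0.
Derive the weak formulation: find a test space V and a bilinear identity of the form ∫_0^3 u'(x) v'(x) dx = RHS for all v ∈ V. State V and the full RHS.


V = H^1(0, 3) (no boundary constraint on v; u is determined up to an additive constant); weak form: ∫_0^3 u'v' dx = ∫_0^3 (2*cos(2*π*x/3)) v dx for all v ∈ V.

Multiply both sides by a test function v and integrate from 0 to 3:
  ∫_0^3 −u''(x) v(x) dx = ∫_0^3 f(x) v(x) dx.
Integrate the LHS by parts once:
  ∫_0^3 −u'' v dx = −[u'(x) v(x)]_0^3 + ∫_0^3 u'(x) v'(x) dx.
Thus ∫_0^3 u'(x) v'(x) dx = ∫_0^3 f(x) v(x) dx + [u'(x) v(x)]_0^3.
Choose V so that boundary terms are either known or forced to vanish.
u has homogeneous Neumann: u'(0) = u'(3) = 0. So [u' v]_0^3 = 0·v(3) − 0·v(0) = 0 for any v; take V = H^1(0, 3).
Weak formulation: find u (satisfying any essential BC) such that ∫_0^3 u'(x) v'(x) dx = ∫_0^3 f v dx for all v ∈ V (homogeneous Neumann, so boundary terms vanish).
Substituting f(x) = 2*cos(2*π*x/3), the right-hand side is ∫_0^3 (2*cos(2*π*x/3)) v dx.
Compatibility check (pure Neumann): taking v ≡ 1 ∈ V gives 0 = ∫_0^3 f dx + (0) − (0), i.e. ∫_0^3 f dx must equal u'(0) − u'(3) = 0. Indeed ∫_0^3 (2*cos(2*π*x/3)) dx = 0, so the data are compatible. The solution is then unique only up to an additive constant (fix it e.g. by requiring ∫_0^3 u dx = 0).


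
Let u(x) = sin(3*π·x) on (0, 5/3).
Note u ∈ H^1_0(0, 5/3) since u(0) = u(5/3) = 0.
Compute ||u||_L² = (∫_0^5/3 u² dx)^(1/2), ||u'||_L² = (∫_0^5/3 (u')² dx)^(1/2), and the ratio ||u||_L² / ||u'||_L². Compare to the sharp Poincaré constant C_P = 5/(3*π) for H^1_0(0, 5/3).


||u||_L² / ||u'||_L² = 1/(3*π) < C_P = 5/(3*π).

u(x) = sin(3*π·x), so u'(x) = 3*π*cos(3*π*x).
Writing u(x) = A·sin(kπx/L) with A = 1 and k = 5, use ∫_0^L sin²(kπx/L) dx = L/2 and ∫_0^L cos²(kπx/L) dx = L/2.
u² = 1·sin²(3*π·x) and (u')² = 9*π^2·cos²(3*π·x), and each of sin², cos² integrates to L/2 = 5/6 over (0, 5/3).
∫_0^5/3 u² dx = 5/6, so ||u||_L² = sqrt(30)/6.
∫_0^5/3 (u')² dx = 15*π^2/2, so ||u'||_L² = sqrt(30)*π/2.
Ratio ||u||_L² / ||u'||_L² = 1/(3*π).
Sharp Poincaré constant on H^1_0(0, 5/3) is C_P = L/π = 5/(3*π), achieved by sin(3*π/5·x).
This is the k = 5 harmonic; the ratio L/(kπ) is strictly less than C_P = L/π, consistent with the sharp inequality ||u||_L² ≤ C_P ||u'||_L².


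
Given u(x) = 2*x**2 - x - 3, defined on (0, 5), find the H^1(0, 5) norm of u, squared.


||u||_{H^1}^2 = 6325/3

The H^1 norm (squared) on an interval (0, L) is
  ||u||_{H^1}^2 = ∫_0^L u(x)^2 dx + ∫_0^L u'(x)^2 dx.
Compute u'(x) = 4*x - 1.
Then u(x)^2 = 4*x**4 - 4*x**3 - 11*x**2 + 6*x + 9 and u'(x)^2 = 16*x**2 - 8*x + 1.
Integrate each monomial from 0 to 5 using ∫_0^5 c·x^n dx = c·5^(n+1)/(n+1):
  ∫_0^5 u(x)^2 dx = ∫_0^5 (4*x^4 - 4*x^3 - 11*x^2 + 6*x + 9) dx. Term by term:
    ∫_0^5 4*x^4 dx = 2500;  ∫_0^5 -4*x^3 dx = -625;  ∫_0^5 -11*x^2 dx = -1375/3;
    ∫_0^5 6*x dx = 75;  ∫_0^5 9 dx = 45.
  Sum: 2500 − 625 − 1375/3 + 75 + 45 = 4610/3.
  ∫_0^5 u'(x)^2 dx = ∫_0^5 (16*x^2 - 8*x + 1) dx. Term by term:
    ∫_0^5 16*x^2 dx = 2000/3;  ∫_0^5 -8*x dx = -100;  ∫_0^5 1 dx = 5.
  Sum: 2000/3 − 100 + 5 = 1715/3.
Adding: ||u||_{H^1}^2 = 4610/3 + 1715/3 = 6325/3.


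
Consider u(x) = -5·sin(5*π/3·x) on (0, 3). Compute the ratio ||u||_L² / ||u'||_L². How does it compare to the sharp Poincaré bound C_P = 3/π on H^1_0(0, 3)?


||u||_L² / ||u'||_L² = 3/(5*π) < C_P = 3/π.

u(x) = -5·sin(5*π/3·x), so u'(x) = -25*π*cos(5*π*x/3)/3.
Writing u(x) = A·sin(kπx/L) with A = -5 and k = 5, use ∫_0^L sin²(kπx/L) dx = L/2 and ∫_0^L cos²(kπx/L) dx = L/2.
u² = 25·sin²(5*π/3·x) and (u')² = 625*π^2/9·cos²(5*π/3·x), and each of sin², cos² integrates to L/2 = 3/2 over (0, 3).
∫_0^3 u² dx = 75/2, so ||u||_L² = 5*sqrt(6)/2.
∫_0^3 (u')² dx = 625*π^2/6, so ||u'||_L² = 25*sqrt(6)*π/6.
Ratio ||u||_L² / ||u'||_L² = 3/(5*π).
Sharp Poincaré constant on H^1_0(0, 3) is C_P = L/π = 3/π, achieved by sin(π/3·x).
This is the k = 5 harmonic; the ratio L/(kπ) is strictly less than C_P = L/π, consistent with the sharp inequality ||u||_L² ≤ C_P ||u'||_L².


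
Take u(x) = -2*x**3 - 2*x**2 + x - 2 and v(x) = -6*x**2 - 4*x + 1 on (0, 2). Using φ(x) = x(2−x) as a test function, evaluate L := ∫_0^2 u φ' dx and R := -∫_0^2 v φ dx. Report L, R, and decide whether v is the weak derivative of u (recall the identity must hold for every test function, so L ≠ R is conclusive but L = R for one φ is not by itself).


LHS = 68/5, RHS = 68/5. Yes, v = u' weakly.

u(x) = -2*x**3 - 2*x**2 + x - 2, classical derivative u'(x) = -6*x**2 - 4*x + 1.
φ(x) = x(2−x), so φ'(x) = 2 - 2*x.
Note φ(0) = φ(2) = 0, so the boundary term u·φ vanishes.
LHS = ∫_0^2 u(x) φ'(x) dx = ∫_0^2 (4*x^4 - 6*x^2 + 6*x - 4) dx. Term by term:
  ∫_0^2 4*x^4 dx = 128/5;  ∫_0^2 -6*x^2 dx = -16;  ∫_0^2 6*x dx = 12;
  ∫_0^2 -4 dx = -8.
Sum: 128/5 − 16 + 12 − 8 = 68/5.
So LHS = 68/5.
∫_0^2 v(x) φ(x) dx = ∫_0^2 (6*x^4 - 8*x^3 - 9*x^2 + 2*x) dx. Term by term:
  ∫_0^2 6*x^4 dx = 192/5;  ∫_0^2 -8*x^3 dx = -32;  ∫_0^2 -9*x^2 dx = -24;
  ∫_0^2 2*x dx = 4.
Sum: 192/5 − 32 − 24 + 4 = -68/5.
So RHS = -∫_0^2 v(x) φ(x) dx = 68/5.
LHS = RHS, so the identity holds for this test φ.
Moreover u is smooth here and v(x) = u'(x) = -6*x**2 - 4*x + 1 pointwise, so the identity holds for every test function. Hence v is the weak derivative of u.


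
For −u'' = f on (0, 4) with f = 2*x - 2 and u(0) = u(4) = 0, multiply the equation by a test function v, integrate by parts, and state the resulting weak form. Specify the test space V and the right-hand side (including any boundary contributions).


V = H^1_0(0, 4) (so v(0) = v(4) = 0); weak form: ∫_0^4 u'v' dx = ∫_0^4 (2*x - 2) v dx for all v ∈ V.

Multiply both sides by a test function v and integrate from 0 to 4:
  ∫_0^4 −u''(x) v(x) dx = ∫_0^4 f(x) v(x) dx.
Integrate the LHS by parts once:
  ∫_0^4 −u'' v dx = −[u'(x) v(x)]_0^4 + ∫_0^4 u'(x) v'(x) dx.
Thus ∫_0^4 u'(x) v'(x) dx = ∫_0^4 f(x) v(x) dx + [u'(x) v(x)]_0^4.
Choose V so that boundary terms are either known or forced to vanish.
u is Dirichlet: u(0) = u(4) = 0. Let V = H^1_0(0, 4); then v(0) = v(4) = 0, and [u' v]_0^4 = 0.
Weak formulation: find u (satisfying any essential BC) such that ∫_0^4 u'(x) v'(x) dx = ∫_0^4 f v dx for all v ∈ V.
Substituting f(x) = 2*x - 2, the right-hand side is ∫_0^4 (2*x - 2) v dx.


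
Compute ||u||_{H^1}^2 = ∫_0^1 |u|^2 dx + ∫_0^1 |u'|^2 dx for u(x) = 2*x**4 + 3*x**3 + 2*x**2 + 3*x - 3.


||u||_{H^1}^2 = 9094/63

The H^1 norm (squared) on an interval (0, L) is
  ||u||_{H^1}^2 = ∫_0^L u(x)^2 dx + ∫_0^L u'(x)^2 dx.
Compute u'(x) = 8*x**3 + 9*x**2 + 4*x + 3.
Then u(x)^2 = 4*x**8 + 12*x**7 + 17*x**6 + 24*x**5 + 10*x**4 - 6*x**3 - 3*x**2 - 18*x + 9 and u'(x)^2 = 64*x**6 + 144*x**5 + 145*x**4 + 120*x**3 + 70*x**2 + 24*x + 9.
Integrate each monomial from 0 to 1 using ∫_0^1 c·x^n dx = c·1^(n+1)/(n+1):
  ∫_0^1 u(x)^2 dx = ∫_0^1 (4*x^8 + 12*x^7 + 17*x^6 + 24*x^5 + 10*x^4 - 6*x^3 - 3*x^2 - 18*x + 9) dx. Term by term:
    ∫_0^1 4*x^8 dx = 4/9;  ∫_0^1 12*x^7 dx = 3/2;  ∫_0^1 17*x^6 dx = 17/7;
    ∫_0^1 24*x^5 dx = 4;  ∫_0^1 10*x^4 dx = 2;  ∫_0^1 -6*x^3 dx = -3/2;
    ∫_0^1 -3*x^2 dx = -1;  ∫_0^1 -18*x dx = -9;  ∫_0^1 9 dx = 9.
  Sum: 4/9 + 3/2 + 17/7 + 4 + 2 − 3/2 − 1 − 9 + 9 = 496/63.
  ∫_0^1 u'(x)^2 dx = ∫_0^1 (64*x^6 + 144*x^5 + 145*x^4 + 120*x^3 + 70*x^2 + 24*x + 9) dx. Term by term:
    ∫_0^1 64*x^6 dx = 64/7;  ∫_0^1 144*x^5 dx = 24;  ∫_0^1 145*x^4 dx = 29;
    ∫_0^1 120*x^3 dx = 30;  ∫_0^1 70*x^2 dx = 70/3;  ∫_0^1 24*x dx = 12;
    ∫_0^1 9 dx = 9.
  Sum: 64/7 + 24 + 29 + 30 + 70/3 + 12 + 9 = 2866/21.
Adding: ||u||_{H^1}^2 = 496/63 + 2866/21 = 9094/63.
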